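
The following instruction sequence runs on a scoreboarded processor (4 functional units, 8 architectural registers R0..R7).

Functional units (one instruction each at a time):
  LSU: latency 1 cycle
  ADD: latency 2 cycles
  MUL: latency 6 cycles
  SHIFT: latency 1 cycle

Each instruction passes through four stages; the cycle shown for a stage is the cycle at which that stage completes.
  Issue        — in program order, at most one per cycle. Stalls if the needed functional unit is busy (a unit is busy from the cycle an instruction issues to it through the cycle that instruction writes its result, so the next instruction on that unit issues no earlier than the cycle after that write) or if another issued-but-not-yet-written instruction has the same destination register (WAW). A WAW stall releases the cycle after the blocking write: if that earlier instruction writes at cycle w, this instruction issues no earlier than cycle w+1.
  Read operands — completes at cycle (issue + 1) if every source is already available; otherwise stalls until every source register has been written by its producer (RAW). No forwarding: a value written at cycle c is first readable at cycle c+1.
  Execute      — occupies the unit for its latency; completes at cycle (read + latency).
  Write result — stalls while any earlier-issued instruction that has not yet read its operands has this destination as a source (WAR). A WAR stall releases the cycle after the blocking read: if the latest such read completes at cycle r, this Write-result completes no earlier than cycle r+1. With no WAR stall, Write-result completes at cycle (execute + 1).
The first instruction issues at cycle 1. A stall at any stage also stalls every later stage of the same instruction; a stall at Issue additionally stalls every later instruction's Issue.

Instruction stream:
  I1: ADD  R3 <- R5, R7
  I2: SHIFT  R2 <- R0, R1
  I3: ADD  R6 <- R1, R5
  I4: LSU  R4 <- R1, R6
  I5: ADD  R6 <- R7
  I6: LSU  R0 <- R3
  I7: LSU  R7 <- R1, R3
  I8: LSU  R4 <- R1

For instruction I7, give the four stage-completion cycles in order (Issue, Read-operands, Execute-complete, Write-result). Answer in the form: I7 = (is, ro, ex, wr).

  I1 | 1 | 2 | 4 | 5
  I2 | 2 | 3 | 4 | 5
  I3 | 6 | 7 | 9 | 10   struct: ADD busy until I1 writes@5
  I4 | 7 | 11 | 12 | 13   RAW R6: wait I3 write@10
  I5 | 11 | 12 | 14 | 15   struct: ADD busy until I3 writes@10
  I6 | 14 | 15 | 16 | 17   struct: LSU busy until I4 writes@13
  I7 | 18 | 19 | 20 | 21   struct: LSU busy until I6 writes@17
  I8 | 22 | 23 | 24 | 25   struct: LSU busy until I7 writes@21

I7 = (18, 19, 20, 21)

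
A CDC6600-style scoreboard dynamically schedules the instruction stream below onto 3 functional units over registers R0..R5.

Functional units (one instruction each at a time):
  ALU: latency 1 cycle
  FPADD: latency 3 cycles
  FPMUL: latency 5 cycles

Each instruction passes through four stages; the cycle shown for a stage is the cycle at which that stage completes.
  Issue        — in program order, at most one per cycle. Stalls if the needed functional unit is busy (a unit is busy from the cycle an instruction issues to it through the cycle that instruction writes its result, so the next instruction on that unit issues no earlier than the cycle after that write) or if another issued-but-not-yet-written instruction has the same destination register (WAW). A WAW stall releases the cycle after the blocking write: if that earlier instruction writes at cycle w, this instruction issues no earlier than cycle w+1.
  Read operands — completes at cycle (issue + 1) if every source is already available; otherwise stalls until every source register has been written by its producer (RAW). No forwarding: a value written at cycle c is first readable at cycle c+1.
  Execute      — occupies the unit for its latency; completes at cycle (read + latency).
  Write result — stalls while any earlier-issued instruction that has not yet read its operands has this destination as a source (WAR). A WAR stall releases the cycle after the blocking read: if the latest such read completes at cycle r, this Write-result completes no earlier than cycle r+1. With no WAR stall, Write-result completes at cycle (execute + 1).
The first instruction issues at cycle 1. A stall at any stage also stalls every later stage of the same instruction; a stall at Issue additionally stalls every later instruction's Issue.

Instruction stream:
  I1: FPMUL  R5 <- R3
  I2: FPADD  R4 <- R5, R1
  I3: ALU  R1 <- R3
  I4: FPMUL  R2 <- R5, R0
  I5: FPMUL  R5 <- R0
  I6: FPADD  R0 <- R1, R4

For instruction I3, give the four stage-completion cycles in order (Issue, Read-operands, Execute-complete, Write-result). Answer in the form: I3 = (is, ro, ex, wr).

cycle 1: issue I1 (FPMUL)
cycle 2: I1 read-ops | issue I2 (FPADD)
cycle 3: issue I3 (ALU)
cycle 4: I3 read-ops
cycle 5: I3 finished on ALU
cycle 7: I1 finished on FPMUL
cycle 8: I1→R5
cycle 9: I2 read-ops | issue I4 (FPMUL)
cycle 10: I3→R1 | I4 read-ops
cycle 12: I2 finished on FPADD
cycle 13: I2→R4
cycle 15: I4 finished on FPMUL
cycle 16: I4→R2
cycle 17: issue I5 (FPMUL)
cycle 18: I5 read-ops | issue I6 (FPADD)
cycle 19: I6 read-ops
cycle 22: I6 finished on FPADD
cycle 23: I5 finished on FPMUL | I6→R0
cycle 24: I5→R5

I3 = (3, 4, 5, 10)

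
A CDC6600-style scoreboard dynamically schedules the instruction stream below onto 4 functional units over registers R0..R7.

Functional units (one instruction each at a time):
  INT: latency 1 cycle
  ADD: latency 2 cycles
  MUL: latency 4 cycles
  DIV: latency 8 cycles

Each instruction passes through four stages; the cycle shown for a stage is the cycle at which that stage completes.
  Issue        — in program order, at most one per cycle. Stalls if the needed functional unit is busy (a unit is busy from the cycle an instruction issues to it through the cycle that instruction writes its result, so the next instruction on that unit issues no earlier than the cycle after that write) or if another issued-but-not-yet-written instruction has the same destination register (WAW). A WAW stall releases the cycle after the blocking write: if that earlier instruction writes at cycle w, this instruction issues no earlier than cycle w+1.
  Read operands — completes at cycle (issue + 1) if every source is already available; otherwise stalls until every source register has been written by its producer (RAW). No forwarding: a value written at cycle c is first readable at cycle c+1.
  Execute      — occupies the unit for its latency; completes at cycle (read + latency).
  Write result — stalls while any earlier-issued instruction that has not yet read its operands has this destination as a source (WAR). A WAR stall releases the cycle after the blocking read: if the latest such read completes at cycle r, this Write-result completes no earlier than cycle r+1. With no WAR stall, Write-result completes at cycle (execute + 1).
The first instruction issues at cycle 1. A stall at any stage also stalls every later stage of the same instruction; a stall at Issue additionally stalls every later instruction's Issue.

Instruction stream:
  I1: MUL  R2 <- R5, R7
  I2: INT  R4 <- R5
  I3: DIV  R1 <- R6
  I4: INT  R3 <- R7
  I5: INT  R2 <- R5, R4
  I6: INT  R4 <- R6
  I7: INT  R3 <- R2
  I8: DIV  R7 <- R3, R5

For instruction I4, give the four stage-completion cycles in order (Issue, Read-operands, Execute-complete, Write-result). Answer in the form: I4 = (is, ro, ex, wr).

  I1 | 1 | 2 | 6 | 7
  I2 | 2 | 3 | 4 | 5
  I3 | 3 | 4 | 12 | 13
  I4 | 6 | 7 | 8 | 9   struct: INT busy until I2 writes@5
  I5 | 10 | 11 | 12 | 13   struct: INT busy until I4 writes@9
  I6 | 14 | 15 | 16 | 17   struct: INT busy until I5 writes@13
  I7 | 18 | 19 | 20 | 21   struct: INT busy until I6 writes@17
  I8 | 19 | 22 | 30 | 31   RAW R3: wait I7 write@21

I4 = (6, 7, 8, 9)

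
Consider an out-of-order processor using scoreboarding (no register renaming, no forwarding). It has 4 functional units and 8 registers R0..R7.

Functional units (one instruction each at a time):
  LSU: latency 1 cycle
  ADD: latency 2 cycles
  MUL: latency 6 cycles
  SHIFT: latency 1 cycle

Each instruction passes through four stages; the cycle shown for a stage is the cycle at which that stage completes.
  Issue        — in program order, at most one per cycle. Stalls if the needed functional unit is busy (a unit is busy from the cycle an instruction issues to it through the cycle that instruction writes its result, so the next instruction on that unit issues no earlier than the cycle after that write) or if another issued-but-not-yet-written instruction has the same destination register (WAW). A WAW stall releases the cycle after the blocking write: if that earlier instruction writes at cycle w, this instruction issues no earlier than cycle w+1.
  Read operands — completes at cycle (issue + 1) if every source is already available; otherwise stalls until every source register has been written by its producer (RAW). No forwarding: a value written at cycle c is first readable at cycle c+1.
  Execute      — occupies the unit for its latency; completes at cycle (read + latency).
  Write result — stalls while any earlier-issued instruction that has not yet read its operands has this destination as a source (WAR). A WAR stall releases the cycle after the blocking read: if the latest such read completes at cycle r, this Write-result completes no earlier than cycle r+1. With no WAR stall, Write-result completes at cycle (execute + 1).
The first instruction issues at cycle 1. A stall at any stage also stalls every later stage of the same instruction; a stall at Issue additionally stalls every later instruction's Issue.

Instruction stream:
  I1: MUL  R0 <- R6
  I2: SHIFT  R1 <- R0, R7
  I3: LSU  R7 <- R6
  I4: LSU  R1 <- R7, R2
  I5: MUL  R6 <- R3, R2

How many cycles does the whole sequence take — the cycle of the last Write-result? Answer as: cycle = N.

cycle = 22

[I1] 1/2/8/9
[I2] 2/10/11/12  (RAW R0: wait I1 write@9)
[I3] 3/4/5/11  (WAR R7: wait I2 read@10)
[I4] 13/14/15/16  (WAW R1: wait I2 write@12)
[I5] 14/15/21/22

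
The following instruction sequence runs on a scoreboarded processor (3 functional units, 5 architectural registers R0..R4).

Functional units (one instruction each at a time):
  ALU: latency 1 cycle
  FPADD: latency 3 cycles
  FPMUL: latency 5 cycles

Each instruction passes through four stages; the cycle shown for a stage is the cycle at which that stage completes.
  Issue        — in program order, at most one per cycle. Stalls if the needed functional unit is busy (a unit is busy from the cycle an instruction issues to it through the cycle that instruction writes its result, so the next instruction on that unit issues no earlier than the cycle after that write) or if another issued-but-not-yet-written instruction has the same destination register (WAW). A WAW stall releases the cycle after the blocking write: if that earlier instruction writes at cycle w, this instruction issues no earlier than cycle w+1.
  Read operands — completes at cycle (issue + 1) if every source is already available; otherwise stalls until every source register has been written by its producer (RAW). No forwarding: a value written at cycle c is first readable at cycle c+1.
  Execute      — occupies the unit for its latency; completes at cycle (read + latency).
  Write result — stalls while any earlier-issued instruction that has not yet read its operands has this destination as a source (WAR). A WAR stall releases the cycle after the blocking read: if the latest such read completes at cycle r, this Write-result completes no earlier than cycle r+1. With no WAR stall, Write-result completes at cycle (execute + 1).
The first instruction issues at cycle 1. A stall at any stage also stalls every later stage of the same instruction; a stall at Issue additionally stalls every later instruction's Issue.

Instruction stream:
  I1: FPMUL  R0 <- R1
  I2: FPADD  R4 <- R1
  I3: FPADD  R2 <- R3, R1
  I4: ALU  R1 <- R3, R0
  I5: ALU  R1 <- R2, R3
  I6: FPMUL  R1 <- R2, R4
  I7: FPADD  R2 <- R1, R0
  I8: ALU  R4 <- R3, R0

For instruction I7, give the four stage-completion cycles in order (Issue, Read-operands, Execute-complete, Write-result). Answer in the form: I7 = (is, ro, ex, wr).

I7 = (18, 25, 28, 29)

t=1  I1→FPMUL
t=2  I1 RO; I2→FPADD
t=3  I2 RO
t=6  I2 EX
t=7  I1 EX; I2 WR R4
t=8  I1 WR R0; I3→FPADD
t=9  I3 RO; I4→ALU
t=10  I4 RO
t=11  I4 EX
t=12  I3 EX; I4 WR R1
t=13  I3 WR R2; I5→ALU
t=14  I5 RO
t=15  I5 EX
t=16  I5 WR R1
t=17  I6→FPMUL
t=18  I6 RO; I7→FPADD
t=19  I8→ALU
t=20  I8 RO
t=21  I8 EX
t=22  I8 WR R4
t=23  I6 EX
t=24  I6 WR R1
t=25  I7 RO
t=28  I7 EX
t=29  I7 WR R2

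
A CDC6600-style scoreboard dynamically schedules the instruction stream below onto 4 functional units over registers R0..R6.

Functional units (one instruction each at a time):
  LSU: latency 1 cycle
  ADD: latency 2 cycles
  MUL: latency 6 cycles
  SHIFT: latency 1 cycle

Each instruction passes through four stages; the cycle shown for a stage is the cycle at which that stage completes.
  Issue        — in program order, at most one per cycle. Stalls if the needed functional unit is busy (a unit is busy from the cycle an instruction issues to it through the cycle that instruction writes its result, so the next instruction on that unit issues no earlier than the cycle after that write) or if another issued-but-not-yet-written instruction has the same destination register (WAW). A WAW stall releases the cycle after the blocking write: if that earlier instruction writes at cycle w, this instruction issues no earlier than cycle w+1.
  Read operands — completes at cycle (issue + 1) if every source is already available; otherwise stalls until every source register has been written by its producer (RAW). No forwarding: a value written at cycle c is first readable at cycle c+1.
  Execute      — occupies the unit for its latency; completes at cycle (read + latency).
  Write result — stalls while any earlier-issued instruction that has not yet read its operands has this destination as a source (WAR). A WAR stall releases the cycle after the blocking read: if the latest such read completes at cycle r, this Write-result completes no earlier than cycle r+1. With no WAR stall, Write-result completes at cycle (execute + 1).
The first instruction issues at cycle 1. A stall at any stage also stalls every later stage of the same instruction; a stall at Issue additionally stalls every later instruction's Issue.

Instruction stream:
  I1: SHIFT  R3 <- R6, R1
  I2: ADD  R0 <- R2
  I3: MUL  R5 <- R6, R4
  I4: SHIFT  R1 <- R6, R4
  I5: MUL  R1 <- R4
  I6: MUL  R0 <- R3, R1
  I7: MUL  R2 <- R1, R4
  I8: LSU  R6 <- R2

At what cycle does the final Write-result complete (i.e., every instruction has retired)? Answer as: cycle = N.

I1 -> (1, 2, 3, 4)
I2 -> (2, 3, 5, 6)
I3 -> (3, 4, 10, 11)
I4 -> (5, 6, 7, 8)  // struct: SHIFT busy until I1 writes@4
I5 -> (12, 13, 19, 20)  // struct: MUL busy until I3 writes@11
I6 -> (21, 22, 28, 29)  // struct: MUL busy until I5 writes@20
I7 -> (30, 31, 37, 38)  // struct: MUL busy until I6 writes@29
I8 -> (31, 39, 40, 41)  // RAW R2: wait I7 write@38

cycle = 41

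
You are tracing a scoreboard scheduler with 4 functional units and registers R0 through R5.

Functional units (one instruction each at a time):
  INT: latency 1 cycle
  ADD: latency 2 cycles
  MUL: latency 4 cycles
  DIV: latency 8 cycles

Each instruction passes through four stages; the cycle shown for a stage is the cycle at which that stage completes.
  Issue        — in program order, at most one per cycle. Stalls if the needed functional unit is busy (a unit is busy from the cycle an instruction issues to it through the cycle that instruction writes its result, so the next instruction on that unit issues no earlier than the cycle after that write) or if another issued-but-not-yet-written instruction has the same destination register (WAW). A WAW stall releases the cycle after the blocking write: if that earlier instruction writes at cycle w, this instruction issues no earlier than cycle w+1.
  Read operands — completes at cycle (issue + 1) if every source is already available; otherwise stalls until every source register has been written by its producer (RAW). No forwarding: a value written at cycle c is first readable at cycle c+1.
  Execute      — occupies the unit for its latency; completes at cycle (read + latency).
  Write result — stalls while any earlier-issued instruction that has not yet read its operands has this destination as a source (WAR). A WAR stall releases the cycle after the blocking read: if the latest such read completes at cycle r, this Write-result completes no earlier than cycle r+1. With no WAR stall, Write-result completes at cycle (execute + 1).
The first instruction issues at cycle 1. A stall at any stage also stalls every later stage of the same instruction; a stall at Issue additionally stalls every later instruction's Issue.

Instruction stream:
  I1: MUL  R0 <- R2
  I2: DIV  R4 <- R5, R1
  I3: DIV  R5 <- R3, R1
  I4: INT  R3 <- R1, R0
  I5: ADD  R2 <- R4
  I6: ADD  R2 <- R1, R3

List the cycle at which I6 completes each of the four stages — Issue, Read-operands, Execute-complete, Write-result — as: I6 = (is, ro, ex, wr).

I6 = (20, 21, 23, 24)

I1 -> (1, 2, 6, 7)
I2 -> (2, 3, 11, 12)
I3 -> (13, 14, 22, 23)  // struct: DIV busy until I2 writes@12
I4 -> (14, 15, 16, 17)
I5 -> (15, 16, 18, 19)
I6 -> (20, 21, 23, 24)  // struct: ADD busy until I5 writes@19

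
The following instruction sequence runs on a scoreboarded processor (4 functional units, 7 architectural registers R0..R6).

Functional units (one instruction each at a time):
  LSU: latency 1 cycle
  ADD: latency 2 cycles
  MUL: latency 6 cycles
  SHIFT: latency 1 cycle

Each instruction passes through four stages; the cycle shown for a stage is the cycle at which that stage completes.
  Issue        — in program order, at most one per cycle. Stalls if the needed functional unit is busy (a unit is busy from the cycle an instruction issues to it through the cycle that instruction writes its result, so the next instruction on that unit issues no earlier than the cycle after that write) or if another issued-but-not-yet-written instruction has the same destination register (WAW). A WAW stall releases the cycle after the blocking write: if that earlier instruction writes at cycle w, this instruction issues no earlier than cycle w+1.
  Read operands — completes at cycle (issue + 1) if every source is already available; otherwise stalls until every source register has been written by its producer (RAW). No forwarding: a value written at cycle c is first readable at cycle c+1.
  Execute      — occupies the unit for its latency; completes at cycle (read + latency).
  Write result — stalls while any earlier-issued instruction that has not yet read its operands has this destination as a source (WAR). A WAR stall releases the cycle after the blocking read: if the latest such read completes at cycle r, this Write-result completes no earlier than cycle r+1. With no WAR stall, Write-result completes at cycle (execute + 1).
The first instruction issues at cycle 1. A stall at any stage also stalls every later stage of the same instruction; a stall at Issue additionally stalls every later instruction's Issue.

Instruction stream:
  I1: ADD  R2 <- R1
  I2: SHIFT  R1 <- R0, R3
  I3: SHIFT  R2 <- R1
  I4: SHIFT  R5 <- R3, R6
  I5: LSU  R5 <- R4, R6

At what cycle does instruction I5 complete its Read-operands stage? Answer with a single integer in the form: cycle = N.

cycle = 15

I1  is:1  ro:2  ex:4  wr:5
I2  is:2  ro:3  ex:4  wr:5
I3  is:6  ro:7  ex:8  wr:9  — struct: SHIFT busy until I2 writes@5
I4  is:10  ro:11  ex:12  wr:13  — struct: SHIFT busy until I3 writes@9
I5  is:14  ro:15  ex:16  wr:17  — WAW R5: wait I4 write@13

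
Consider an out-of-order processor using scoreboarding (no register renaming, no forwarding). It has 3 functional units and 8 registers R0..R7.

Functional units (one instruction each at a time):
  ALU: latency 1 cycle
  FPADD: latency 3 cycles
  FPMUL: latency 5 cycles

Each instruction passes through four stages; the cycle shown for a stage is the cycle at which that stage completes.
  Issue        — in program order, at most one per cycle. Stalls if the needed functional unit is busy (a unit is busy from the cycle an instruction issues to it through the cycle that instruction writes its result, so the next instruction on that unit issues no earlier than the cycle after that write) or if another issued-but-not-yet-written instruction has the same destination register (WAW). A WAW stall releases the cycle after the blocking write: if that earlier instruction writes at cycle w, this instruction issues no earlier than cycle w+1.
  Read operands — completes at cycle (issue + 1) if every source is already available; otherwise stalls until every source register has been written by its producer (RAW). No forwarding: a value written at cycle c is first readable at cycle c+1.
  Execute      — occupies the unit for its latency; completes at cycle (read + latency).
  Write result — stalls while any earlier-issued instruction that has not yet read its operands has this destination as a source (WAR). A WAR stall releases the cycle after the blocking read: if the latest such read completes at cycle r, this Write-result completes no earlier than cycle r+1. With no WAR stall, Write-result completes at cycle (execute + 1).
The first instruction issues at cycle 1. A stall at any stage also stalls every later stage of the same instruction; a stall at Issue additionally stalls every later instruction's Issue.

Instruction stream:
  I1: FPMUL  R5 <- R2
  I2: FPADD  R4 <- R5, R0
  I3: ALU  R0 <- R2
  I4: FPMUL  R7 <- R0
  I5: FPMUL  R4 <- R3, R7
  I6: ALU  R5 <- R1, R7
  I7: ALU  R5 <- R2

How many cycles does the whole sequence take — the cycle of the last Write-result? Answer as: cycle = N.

cycle = 26

I1  is:1  ro:2  ex:7  wr:8
I2  is:2  ro:9  ex:12  wr:13  — RAW R5: wait I1 write@8
I3  is:3  ro:4  ex:5  wr:10  — WAR R0: wait I2 read@9
I4  is:9  ro:11  ex:16  wr:17  — struct: FPMUL busy until I1 writes@8, RAW R0: wait I3 write@10
I5  is:18  ro:19  ex:24  wr:25  — struct: FPMUL busy until I4 writes@17
I6  is:19  ro:20  ex:21  wr:22
I7  is:23  ro:24  ex:25  wr:26  — struct: ALU busy until I6 writes@22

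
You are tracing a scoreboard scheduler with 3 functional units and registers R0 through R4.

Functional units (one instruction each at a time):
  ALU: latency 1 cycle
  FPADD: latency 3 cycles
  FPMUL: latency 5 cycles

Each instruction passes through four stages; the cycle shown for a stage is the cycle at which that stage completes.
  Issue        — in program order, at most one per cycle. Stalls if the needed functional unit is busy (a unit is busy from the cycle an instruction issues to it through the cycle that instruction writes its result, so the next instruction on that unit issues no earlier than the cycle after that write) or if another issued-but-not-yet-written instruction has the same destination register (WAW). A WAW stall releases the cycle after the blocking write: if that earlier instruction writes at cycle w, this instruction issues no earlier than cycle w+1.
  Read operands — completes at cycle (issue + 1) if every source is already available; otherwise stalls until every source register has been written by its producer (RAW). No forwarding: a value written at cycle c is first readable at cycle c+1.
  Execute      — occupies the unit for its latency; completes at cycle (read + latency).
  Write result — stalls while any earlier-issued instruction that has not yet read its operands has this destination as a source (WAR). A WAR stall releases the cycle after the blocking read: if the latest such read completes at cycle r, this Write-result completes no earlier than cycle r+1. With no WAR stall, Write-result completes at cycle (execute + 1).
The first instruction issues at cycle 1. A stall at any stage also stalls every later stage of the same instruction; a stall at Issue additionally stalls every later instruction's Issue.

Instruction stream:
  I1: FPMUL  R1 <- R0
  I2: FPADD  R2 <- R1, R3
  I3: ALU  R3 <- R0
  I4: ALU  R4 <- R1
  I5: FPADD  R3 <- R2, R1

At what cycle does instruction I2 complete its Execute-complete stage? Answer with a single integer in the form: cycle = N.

I1 -> (1, 2, 7, 8)
I2 -> (2, 9, 12, 13)  // RAW R1: wait I1 write@8
I3 -> (3, 4, 5, 10)  // WAR R3: wait I2 read@9
I4 -> (11, 12, 13, 14)  // struct: ALU busy until I3 writes@10
I5 -> (14, 15, 18, 19)  // struct: FPADD busy until I2 writes@13

cycle = 12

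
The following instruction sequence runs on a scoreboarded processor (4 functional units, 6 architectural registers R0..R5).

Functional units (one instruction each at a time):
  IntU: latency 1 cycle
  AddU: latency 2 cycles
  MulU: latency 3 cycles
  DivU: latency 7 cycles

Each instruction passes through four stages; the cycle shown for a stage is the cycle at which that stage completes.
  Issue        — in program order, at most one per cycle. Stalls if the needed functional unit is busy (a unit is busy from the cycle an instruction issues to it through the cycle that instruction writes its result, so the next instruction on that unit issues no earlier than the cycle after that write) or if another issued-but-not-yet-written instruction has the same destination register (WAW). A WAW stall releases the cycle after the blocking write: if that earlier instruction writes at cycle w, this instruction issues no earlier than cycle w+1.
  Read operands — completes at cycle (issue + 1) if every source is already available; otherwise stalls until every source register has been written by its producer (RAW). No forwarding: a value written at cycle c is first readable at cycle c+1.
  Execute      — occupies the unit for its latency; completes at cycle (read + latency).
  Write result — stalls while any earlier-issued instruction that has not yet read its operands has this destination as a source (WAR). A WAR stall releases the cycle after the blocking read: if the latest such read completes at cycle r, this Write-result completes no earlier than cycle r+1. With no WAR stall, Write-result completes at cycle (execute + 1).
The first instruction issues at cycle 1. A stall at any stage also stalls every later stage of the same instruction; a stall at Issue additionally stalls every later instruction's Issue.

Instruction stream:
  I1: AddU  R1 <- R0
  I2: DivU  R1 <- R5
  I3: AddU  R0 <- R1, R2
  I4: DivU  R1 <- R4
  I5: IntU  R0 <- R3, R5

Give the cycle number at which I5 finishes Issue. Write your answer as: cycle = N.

I1 -> (1, 2, 4, 5)
I2 -> (6, 7, 14, 15)  // WAW R1: wait I1 write@5
I3 -> (7, 16, 18, 19)  // RAW R1: wait I2 write@15
I4 -> (16, 17, 24, 25)  // struct: DivU busy until I2 writes@15
I5 -> (20, 21, 22, 23)  // WAW R0: wait I3 write@19

cycle = 20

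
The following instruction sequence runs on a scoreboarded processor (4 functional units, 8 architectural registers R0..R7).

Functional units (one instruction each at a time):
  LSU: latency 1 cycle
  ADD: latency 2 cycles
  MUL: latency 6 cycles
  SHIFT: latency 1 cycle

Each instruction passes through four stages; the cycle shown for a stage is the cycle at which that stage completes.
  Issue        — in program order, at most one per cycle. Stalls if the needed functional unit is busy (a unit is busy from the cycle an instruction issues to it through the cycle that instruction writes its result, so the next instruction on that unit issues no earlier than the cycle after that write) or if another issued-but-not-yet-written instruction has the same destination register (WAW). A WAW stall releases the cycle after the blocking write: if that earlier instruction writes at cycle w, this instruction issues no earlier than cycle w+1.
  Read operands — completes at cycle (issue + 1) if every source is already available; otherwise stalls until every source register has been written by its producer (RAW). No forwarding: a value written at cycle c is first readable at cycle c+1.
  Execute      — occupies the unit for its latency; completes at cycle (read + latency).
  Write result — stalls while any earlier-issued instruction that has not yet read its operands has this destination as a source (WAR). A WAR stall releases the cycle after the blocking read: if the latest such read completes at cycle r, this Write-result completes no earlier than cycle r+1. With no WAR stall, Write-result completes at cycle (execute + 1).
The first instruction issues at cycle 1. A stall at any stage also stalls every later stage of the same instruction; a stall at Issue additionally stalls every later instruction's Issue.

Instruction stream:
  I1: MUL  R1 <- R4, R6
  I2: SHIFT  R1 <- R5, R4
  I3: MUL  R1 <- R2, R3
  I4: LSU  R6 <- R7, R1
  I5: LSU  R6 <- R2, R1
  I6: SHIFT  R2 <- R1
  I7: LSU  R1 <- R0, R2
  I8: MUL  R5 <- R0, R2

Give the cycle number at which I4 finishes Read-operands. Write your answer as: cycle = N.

cycle 1: I1 issues→MUL
cycle 2: I1 reads
cycle 8: I1 exec-done
cycle 9: I1 writes R1
cycle 10: I2 issues→SHIFT
cycle 11: I2 reads
cycle 12: I2 exec-done
cycle 13: I2 writes R1
cycle 14: I3 issues→MUL
cycle 15: I3 reads | I4 issues→LSU
cycle 21: I3 exec-done
cycle 22: I3 writes R1
cycle 23: I4 reads
cycle 24: I4 exec-done
cycle 25: I4 writes R6
cycle 26: I5 issues→LSU
cycle 27: I5 reads | I6 issues→SHIFT
cycle 28: I5 exec-done | I6 reads
cycle 29: I5 writes R6 | I6 exec-done
cycle 30: I6 writes R2 | I7 issues→LSU
cycle 31: I7 reads | I8 issues→MUL
cycle 32: I7 exec-done | I8 reads
cycle 33: I7 writes R1
cycle 38: I8 exec-done
cycle 39: I8 writes R5

cycle = 23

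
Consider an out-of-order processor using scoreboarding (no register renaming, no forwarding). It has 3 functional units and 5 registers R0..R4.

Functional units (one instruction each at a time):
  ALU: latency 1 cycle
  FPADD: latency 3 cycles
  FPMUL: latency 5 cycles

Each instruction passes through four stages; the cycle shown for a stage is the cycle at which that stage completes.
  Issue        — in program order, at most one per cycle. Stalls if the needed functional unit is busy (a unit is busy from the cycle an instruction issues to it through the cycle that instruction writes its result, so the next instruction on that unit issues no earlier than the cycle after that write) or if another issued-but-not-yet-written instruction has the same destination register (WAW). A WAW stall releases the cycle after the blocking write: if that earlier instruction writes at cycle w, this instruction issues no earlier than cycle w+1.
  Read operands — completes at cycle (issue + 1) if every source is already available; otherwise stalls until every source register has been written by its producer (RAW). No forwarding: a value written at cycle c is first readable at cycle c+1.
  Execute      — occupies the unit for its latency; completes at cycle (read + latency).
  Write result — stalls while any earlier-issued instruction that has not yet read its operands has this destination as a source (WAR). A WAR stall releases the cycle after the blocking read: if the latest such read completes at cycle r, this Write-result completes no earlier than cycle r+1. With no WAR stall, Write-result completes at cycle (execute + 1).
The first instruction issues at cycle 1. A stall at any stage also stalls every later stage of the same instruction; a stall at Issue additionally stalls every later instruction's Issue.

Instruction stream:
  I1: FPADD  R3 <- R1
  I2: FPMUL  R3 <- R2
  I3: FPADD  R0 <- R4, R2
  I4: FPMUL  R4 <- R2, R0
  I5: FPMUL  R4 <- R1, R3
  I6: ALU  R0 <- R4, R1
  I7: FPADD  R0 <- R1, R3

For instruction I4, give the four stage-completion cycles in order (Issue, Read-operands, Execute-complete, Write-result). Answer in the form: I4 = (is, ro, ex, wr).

t=1  issue I1 (FPADD)
t=2  I1 read-ops
t=5  I1 finished on FPADD
t=6  I1→R3
t=7  issue I2 (FPMUL)
t=8  I2 read-ops · issue I3 (FPADD)
t=9  I3 read-ops
t=12  I3 finished on FPADD
t=13  I2 finished on FPMUL · I3→R0
t=14  I2→R3
t=15  issue I4 (FPMUL)
t=16  I4 read-ops
t=21  I4 finished on FPMUL
t=22  I4→R4
t=23  issue I5 (FPMUL)
t=24  I5 read-ops · issue I6 (ALU)
t=29  I5 finished on FPMUL
t=30  I5→R4
t=31  I6 read-ops
t=32  I6 finished on ALU
t=33  I6→R0
t=34  issue I7 (FPADD)
t=35  I7 read-ops
t=38  I7 finished on FPADD
t=39  I7→R0

I4 = (15, 16, 21, 22)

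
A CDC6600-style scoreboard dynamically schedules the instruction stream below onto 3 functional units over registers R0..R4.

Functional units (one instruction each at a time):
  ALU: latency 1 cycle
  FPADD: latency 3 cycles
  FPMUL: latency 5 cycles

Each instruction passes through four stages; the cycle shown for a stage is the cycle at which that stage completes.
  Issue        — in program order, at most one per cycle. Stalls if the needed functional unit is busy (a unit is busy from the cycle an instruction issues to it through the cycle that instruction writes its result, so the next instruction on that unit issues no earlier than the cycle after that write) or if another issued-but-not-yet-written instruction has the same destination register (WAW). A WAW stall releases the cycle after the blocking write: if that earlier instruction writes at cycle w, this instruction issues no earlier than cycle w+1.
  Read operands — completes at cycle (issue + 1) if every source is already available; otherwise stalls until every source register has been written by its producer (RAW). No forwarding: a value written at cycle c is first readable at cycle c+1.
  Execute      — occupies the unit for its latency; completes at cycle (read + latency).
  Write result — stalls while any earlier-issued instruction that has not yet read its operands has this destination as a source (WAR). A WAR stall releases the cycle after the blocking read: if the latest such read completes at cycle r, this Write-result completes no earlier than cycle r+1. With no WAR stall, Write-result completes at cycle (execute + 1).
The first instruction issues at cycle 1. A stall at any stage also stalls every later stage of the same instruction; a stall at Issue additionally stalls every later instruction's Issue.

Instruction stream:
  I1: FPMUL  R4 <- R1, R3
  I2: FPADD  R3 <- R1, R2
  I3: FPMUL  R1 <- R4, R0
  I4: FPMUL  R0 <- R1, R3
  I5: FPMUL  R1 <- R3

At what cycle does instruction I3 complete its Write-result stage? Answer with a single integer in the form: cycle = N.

cycle = 16

cycle 1: I1 issues→FPMUL
cycle 2: I1 reads, I2 issues→FPADD
cycle 3: I2 reads
cycle 6: I2 exec-done
cycle 7: I1 exec-done, I2 writes R3
cycle 8: I1 writes R4
cycle 9: I3 issues→FPMUL
cycle 10: I3 reads
cycle 15: I3 exec-done
cycle 16: I3 writes R1
cycle 17: I4 issues→FPMUL
cycle 18: I4 reads
cycle 23: I4 exec-done
cycle 24: I4 writes R0
cycle 25: I5 issues→FPMUL
cycle 26: I5 reads
cycle 31: I5 exec-done
cycle 32: I5 writes R1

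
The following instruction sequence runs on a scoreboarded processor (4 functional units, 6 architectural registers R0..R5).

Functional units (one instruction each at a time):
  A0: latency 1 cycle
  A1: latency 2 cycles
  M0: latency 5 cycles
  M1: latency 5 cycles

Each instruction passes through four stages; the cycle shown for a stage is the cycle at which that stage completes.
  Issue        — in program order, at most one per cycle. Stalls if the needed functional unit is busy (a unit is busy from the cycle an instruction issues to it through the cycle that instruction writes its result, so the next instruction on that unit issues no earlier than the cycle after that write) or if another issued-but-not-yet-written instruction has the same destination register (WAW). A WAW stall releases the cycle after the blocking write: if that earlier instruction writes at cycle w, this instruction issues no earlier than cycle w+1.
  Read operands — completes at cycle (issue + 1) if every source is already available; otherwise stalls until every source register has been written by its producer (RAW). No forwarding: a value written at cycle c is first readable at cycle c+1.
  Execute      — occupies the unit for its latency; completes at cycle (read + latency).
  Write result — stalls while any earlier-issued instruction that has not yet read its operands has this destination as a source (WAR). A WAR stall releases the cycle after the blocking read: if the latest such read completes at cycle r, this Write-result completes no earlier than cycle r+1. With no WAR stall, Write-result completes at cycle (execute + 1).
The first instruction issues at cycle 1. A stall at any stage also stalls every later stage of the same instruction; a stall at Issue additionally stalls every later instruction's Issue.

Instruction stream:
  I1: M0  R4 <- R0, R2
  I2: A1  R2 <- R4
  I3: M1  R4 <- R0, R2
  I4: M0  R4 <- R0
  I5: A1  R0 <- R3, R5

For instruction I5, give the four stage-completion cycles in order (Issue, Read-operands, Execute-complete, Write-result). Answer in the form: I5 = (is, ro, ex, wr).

I1 -> (1, 2, 7, 8)
I2 -> (2, 9, 11, 12)  // RAW R4: wait I1 write@8
I3 -> (9, 13, 18, 19)  // WAW R4: wait I1 write@8, RAW R2: wait I2 write@12
I4 -> (20, 21, 26, 27)  // WAW R4: wait I3 write@19
I5 -> (21, 22, 24, 25)

I5 = (21, 22, 24, 25)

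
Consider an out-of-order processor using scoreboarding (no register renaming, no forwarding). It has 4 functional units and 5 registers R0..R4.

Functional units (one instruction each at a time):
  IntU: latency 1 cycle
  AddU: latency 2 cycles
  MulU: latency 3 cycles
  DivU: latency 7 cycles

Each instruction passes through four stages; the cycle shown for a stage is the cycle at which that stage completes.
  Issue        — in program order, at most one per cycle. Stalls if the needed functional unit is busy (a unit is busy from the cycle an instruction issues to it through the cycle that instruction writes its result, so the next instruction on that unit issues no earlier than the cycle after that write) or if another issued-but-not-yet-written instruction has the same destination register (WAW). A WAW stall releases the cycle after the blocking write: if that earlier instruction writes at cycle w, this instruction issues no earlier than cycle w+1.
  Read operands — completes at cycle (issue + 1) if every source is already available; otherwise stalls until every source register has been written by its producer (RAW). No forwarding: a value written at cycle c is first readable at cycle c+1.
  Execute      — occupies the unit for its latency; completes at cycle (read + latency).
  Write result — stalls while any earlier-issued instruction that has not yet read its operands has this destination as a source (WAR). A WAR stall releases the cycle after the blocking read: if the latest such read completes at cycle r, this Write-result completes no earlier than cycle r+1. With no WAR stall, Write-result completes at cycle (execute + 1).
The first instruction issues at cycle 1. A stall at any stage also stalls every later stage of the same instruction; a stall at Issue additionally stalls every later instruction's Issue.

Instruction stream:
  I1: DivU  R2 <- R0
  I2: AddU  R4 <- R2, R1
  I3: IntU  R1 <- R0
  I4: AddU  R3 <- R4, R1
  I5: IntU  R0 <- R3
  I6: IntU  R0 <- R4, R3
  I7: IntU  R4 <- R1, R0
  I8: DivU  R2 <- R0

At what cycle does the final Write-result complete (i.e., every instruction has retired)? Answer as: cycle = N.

cycle = 37

cycle 1: I1 issues→DivU
cycle 2: I1 reads | I2 issues→AddU
cycle 3: I3 issues→IntU
cycle 4: I3 reads
cycle 5: I3 exec-done
cycle 9: I1 exec-done
cycle 10: I1 writes R2
cycle 11: I2 reads
cycle 12: I3 writes R1
cycle 13: I2 exec-done
cycle 14: I2 writes R4
cycle 15: I4 issues→AddU
cycle 16: I4 reads | I5 issues→IntU
cycle 18: I4 exec-done
cycle 19: I4 writes R3
cycle 20: I5 reads
cycle 21: I5 exec-done
cycle 22: I5 writes R0
cycle 23: I6 issues→IntU
cycle 24: I6 reads
cycle 25: I6 exec-done
cycle 26: I6 writes R0
cycle 27: I7 issues→IntU
cycle 28: I7 reads | I8 issues→DivU
cycle 29: I7 exec-done | I8 reads
cycle 30: I7 writes R4
cycle 36: I8 exec-done
cycle 37: I8 writes R2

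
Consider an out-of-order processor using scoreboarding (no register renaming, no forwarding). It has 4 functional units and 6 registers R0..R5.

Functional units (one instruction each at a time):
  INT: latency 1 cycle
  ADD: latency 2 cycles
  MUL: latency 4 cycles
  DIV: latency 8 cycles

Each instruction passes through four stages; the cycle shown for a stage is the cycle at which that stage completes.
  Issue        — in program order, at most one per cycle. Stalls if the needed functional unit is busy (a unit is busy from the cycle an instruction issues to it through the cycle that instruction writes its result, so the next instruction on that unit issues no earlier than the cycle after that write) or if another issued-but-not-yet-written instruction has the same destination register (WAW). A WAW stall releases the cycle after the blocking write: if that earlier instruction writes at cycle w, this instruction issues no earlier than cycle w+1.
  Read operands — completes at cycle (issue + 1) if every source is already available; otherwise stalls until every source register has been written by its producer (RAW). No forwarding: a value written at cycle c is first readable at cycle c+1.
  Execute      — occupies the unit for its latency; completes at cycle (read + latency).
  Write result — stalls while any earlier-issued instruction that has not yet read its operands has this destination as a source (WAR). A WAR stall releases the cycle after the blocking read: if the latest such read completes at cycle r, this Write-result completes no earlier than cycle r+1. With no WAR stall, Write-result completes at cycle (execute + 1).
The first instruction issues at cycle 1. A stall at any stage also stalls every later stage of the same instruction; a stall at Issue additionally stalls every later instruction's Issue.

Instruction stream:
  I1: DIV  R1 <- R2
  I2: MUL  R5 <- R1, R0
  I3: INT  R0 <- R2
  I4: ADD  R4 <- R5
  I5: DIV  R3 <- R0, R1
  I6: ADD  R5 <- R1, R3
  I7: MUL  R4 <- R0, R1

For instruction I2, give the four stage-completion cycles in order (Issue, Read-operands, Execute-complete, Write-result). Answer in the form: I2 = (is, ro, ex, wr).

  I1 | 1 | 2 | 10 | 11
  I2 | 2 | 12 | 16 | 17   RAW R1: wait I1 write@11
  I3 | 3 | 4 | 5 | 13   WAR R0: wait I2 read@12
  I4 | 4 | 18 | 20 | 21   RAW R5: wait I2 write@17
  I5 | 12 | 14 | 22 | 23   struct: DIV busy until I1 writes@11 · RAW R0: wait I3 write@13
  I6 | 22 | 24 | 26 | 27   struct: ADD busy until I4 writes@21 · RAW R3: wait I5 write@23
  I7 | 23 | 24 | 28 | 29

I2 = (2, 12, 16, 17)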